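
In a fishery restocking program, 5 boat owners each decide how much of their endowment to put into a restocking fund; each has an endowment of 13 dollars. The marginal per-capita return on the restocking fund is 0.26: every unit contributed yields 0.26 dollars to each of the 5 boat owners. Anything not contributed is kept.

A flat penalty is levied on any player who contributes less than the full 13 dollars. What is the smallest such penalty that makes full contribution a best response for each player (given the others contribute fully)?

Given the others contribute fully, the best deviation is to contribute 0 (any partial contribution still incurs the fine and gives up units whose private return 0.26 is below 1).
Deviating from 13 to 0 saves 13 dollars but forfeits the deviator's share of the drop in the restocking fund: 0.26 × 13 = 3.38.
So the deviation gain is 13 − 3.38 = 9.62, and the fine must be at least 9.62 dollars to wipe it out.

9.62 dollars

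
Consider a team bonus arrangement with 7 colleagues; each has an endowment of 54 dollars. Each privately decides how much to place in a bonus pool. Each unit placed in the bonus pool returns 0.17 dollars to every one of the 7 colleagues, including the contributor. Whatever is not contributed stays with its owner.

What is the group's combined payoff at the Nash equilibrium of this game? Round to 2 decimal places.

378.00 dollars

The private return per contributed unit is 0.17 < 1, so contributing 0 is dominant for every player. At the Nash equilibrium everyone keeps their 54, and the group total is 7 × 54 = 378.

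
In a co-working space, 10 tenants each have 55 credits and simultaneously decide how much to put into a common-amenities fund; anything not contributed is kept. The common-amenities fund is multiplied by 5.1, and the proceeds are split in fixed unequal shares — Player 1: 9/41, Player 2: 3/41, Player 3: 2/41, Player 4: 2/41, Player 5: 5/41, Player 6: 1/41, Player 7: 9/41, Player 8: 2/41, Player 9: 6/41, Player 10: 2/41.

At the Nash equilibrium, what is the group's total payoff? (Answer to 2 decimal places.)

For player j, contributing a unit is worthwhile iff 5.1 × (j's share) ≥ 1, i.e. iff j's share is at least 0.1961.
The shares above 0.1961 belong to Player 1 and Player 7, contributing 55 each; the remaining 8 contribute 0. Total contributed: 110.
The common-amenities fund pays out 5.1 × 110 = 561.00 in total (split across the unequal shares, but the aggregate is all that matters for the group sum).
The 8 free-riders keep 55 each, adding 440. Group total = 440 + 561.00 = 1001.00.

1001.00 credits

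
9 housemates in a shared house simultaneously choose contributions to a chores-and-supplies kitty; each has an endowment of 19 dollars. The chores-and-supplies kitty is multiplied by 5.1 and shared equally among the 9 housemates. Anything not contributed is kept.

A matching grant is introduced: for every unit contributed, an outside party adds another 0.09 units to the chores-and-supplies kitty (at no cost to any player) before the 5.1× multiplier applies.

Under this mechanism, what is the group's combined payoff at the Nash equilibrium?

171.00 dollars

Even with the mechanism, each unit contributed returns only 5.1 × 1.09 / 9 = 0.6177 per unit of net cost, so contributing nothing is still dominant.
At the Nash equilibrium no one contributes; group total payoff = 9 × 19 = 171.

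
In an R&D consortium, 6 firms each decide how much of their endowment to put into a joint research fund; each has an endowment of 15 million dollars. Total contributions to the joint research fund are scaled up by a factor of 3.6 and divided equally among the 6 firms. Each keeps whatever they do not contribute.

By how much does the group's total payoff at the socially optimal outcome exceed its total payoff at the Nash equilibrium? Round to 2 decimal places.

234.00 million dollars

Each contributed unit returns 3.6/6 = 0.6000 to its contributor — below 1 — so contributing 0 is dominant for every player. At the Nash equilibrium everyone keeps their 15, and the group total is 6 × 15 = 90.
Each contributed unit returns 3.600 to the group as a whole (0.6000 to each of 6 players), which exceeds 1, so the social optimum is full contribution: group total = 3.600 × 90 = 324.00.
Efficiency loss = 324.00 − 90 = 234.00.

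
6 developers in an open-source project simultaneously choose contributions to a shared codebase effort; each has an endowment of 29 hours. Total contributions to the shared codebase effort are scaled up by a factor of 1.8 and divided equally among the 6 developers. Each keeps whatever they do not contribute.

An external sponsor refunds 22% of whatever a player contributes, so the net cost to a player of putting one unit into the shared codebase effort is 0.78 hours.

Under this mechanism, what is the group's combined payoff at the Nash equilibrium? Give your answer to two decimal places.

The effective private return is (1.8/6) / 0.78 = 0.3846, which is still under 1, so the mechanism doesn't change anyone's dominant strategy: zero contribution.
At the Nash equilibrium no one contributes; group total payoff = 6 × 29 = 174.

174.00 hours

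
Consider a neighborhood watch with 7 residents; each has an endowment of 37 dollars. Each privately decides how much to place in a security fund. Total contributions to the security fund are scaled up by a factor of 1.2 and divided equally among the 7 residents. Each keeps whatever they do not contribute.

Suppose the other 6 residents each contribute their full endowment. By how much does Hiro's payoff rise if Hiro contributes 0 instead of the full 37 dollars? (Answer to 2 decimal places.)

Switching from a contribution of 37 to 0 lets Hiro keep an extra 37 dollars, but lowers the security fund by 37, which costs Hiro their own share of that drop: 1.2/7 × 37 = 6.34.
Net gain = 37 − 6.34 = 30.66. The private return per contributed unit (0.1714) is below 1, so free-riding is indeed the best response regardless of what the others do.

30.66 dollars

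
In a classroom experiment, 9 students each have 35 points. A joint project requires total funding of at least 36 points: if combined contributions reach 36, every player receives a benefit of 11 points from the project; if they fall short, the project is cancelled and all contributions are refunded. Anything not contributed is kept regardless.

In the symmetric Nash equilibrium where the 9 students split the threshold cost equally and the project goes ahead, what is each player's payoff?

Equal share of the threshold: 36/9 = 4.
At this profile no one gains by cutting their contribution: any cut drops the total below 36, the project is cancelled, contributions are refunded, and the deviator ends with 35, which is less than 35 − 4 + 11 = 42. Contributing more than 4 just wastes the excess. So contributing exactly 4 is a best response.
Each player's payoff: 35 − 4 + 11 = 42.

42 points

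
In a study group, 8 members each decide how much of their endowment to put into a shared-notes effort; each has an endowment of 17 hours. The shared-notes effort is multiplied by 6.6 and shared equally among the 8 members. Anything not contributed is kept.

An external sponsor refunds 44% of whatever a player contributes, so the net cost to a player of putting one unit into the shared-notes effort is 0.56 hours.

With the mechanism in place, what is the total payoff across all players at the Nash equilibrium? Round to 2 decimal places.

Under the mechanism each unit contributed yields (6.6/8) / 0.56 = 1.4732 back to its contributor per unit of net cost, which exceeds 1, making full contribution the dominant choice for everyone.
At the Nash equilibrium everyone contributes 17. Group total payoff = 8 × (17 × 0.44 + 6.6 × 17) = 957.44.

957.44 hours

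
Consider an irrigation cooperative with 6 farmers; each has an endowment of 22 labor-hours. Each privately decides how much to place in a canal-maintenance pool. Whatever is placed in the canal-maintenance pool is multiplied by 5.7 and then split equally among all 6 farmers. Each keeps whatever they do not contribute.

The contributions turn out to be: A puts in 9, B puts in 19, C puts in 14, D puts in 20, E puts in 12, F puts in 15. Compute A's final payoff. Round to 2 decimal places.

97.55 labor-hours

Total contributed: 9 + 19 + 14 + 20 + 12 + 15 = 89.
Each receives 5.7 × 89 / 6 = 84.55 from the canal-maintenance pool.
A keeps 22 − 9 = 13, so A's payoff is 13 + 84.55 = 97.55.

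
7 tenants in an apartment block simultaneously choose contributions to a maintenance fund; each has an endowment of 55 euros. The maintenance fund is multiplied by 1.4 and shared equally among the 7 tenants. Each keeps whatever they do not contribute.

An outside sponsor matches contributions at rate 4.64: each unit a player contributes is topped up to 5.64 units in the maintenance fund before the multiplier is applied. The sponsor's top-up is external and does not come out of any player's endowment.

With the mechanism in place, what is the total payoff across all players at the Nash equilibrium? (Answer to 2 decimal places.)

3039.96 euros

The effective private return per unit is now 1.4 × 5.64 / 7 = 1.1280 > 1, so every player's dominant strategy flips to full contribution.
So the Nash equilibrium is full contribution by all 7; the group earns 1.4 × 5.64 × 385 = 3039.96.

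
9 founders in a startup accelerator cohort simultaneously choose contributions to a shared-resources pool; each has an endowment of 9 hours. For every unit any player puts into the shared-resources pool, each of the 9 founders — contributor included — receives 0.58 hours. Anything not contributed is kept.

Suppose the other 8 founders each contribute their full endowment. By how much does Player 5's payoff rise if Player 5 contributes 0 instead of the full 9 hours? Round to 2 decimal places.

Switching from a contribution of 9 to 0 lets Player 5 keep an extra 9 hours, but lowers the shared-resources pool by 9, which costs Player 5 their own share of that drop: 0.58 × 9 = 5.22.
Net gain = 9 − 5.22 = 3.78. The private return per contributed unit (0.58) is below 1, so free-riding is indeed the best response regardless of what the others do.

3.78 hours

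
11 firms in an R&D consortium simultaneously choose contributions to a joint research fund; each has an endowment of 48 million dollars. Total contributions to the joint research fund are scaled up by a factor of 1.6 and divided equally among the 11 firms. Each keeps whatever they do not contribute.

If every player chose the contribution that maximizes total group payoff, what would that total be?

844.80 million dollars

Each contributed unit returns 1.600 to the group as a whole (0.1455 to each of 11 players), which exceeds 1, so the social optimum is full contribution: group total = 1.600 × 528 = 844.80.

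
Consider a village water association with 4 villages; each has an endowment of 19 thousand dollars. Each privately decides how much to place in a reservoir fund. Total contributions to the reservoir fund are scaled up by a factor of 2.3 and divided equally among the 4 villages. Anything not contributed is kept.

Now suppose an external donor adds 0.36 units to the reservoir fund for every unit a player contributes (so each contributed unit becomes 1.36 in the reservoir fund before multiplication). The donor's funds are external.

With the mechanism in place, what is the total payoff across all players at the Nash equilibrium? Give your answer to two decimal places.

The effective private return is 2.3 × 1.36 / 4 = 0.7820, which is still under 1, so the mechanism doesn't change anyone's dominant strategy: zero contribution.
Everyone keeps their endowment and the group total is 4 × 19 = 76.

76.00 thousand dollars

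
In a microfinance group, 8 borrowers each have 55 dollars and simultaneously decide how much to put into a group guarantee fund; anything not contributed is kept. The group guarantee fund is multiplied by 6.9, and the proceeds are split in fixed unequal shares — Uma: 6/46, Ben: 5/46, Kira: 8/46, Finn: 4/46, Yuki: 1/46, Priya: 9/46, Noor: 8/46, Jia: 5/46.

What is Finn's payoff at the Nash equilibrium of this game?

154.00 dollars

Each unit j contributes comes back to j as 6.9 × (j's share), so j prefers to contribute only if that share exceeds 1/6.9 = 0.1449; otherwise keeping the unit dominates.
Kira, Priya and Noor clear that bar, contributing 55 each; the remaining 5 contribute 0. Total contributed: 165.
Finn keeps 55 and receives 6.9 × 165 × 4/46 = 99.00 from the group guarantee fund, for a payoff of 154.00.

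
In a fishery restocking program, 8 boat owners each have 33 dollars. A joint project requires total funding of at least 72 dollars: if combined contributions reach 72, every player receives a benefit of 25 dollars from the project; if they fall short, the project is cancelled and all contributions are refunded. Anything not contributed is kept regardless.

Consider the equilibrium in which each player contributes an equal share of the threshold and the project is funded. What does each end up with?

49 dollars

Equal share of the threshold: 72/8 = 9.
At this profile no one gains by cutting their contribution: any cut drops the total below 72, the project is cancelled, contributions are refunded, and the deviator ends with 33, which is less than 33 − 9 + 25 = 49. Contributing more than 9 just wastes the excess. So contributing exactly 9 is a best response.
Each player's payoff: 33 − 9 + 25 = 49.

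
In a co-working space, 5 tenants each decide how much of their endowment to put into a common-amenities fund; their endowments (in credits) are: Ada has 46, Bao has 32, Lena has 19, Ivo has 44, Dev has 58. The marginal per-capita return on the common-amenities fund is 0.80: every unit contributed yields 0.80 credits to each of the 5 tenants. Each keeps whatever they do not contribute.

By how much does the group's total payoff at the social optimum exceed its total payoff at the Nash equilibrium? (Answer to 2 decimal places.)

The private return per contributed unit is 0.80 < 1 for everyone, so the Nash equilibrium is zero contribution and the group total is Σ E_j = 46 + 32 + 19 + 44 + 58 = 199.
Each contributed unit returns 4.000 to the group, so the social optimum is full contribution by everyone: group total = 4.000 × 199 = 796.00.
Efficiency loss = (4.000 − 1) × 199 = 597.00.

597.00 credits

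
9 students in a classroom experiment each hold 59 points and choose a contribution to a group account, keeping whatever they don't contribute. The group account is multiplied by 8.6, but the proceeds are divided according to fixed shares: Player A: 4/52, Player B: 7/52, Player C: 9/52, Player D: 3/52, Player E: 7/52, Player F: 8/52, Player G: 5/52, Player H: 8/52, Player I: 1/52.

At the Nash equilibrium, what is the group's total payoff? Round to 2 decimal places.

2773.00 points

Player j's private return per contributed unit is 8.6 × (j's share). Contributing is weakly dominant for j when that share is at least 1/8.6 = 0.1163, and contributing 0 is dominant otherwise.
Player B, Player C, Player E, Player F and Player H clear that bar, contributing 59 each; the remaining 4 contribute 0. Total contributed: 295.
The group account pays out 8.6 × 295 = 2537.00 in total (split across the unequal shares, but the aggregate is all that matters for the group sum).
The 4 free-riders keep 59 each, adding 236. Group total = 236 + 2537.00 = 2773.00.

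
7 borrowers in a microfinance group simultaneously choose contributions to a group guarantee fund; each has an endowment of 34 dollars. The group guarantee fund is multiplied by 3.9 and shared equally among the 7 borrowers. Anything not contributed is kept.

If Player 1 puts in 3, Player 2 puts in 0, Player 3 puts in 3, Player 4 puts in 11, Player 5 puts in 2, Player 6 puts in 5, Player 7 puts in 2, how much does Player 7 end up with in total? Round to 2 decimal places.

46.49 dollars

Total contributed: 3 + 0 + 3 + 11 + 2 + 5 + 2 = 26.
Each receives 3.9 × 26 / 7 = 14.49 from the group guarantee fund.
Player 7 keeps 34 − 2 = 32, so Player 7's payoff is 32 + 14.49 = 46.49.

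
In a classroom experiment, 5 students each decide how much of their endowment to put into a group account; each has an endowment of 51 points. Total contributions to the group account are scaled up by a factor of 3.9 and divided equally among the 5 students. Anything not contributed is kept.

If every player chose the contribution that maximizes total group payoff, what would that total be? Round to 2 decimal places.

994.50 points

Each contributed unit returns 3.900 to the group as a whole (0.7800 to each of 5 players), which exceeds 1, so the social optimum is full contribution: group total = 3.900 × 255 = 994.50.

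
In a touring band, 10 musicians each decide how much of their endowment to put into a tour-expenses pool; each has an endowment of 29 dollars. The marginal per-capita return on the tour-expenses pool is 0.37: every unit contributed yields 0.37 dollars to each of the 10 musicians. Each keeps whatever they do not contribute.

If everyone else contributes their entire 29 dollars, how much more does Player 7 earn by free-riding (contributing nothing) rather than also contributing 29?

Switching from a contribution of 29 to 0 lets Player 7 keep an extra 29 dollars, but lowers the tour-expenses pool by 29, which costs Player 7 their own share of that drop: 0.37 × 29 = 10.73.
Net gain = 29 − 10.73 = 18.27. The private return per contributed unit (0.37) is below 1, so free-riding is indeed the best response regardless of what the others do.

18.27 dollars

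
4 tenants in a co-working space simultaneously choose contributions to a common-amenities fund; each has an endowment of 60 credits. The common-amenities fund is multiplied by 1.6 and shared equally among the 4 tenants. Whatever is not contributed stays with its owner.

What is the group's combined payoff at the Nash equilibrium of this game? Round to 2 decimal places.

Each contributed unit returns 1.6/4 = 0.4000 to its contributor — below 1 — so contributing 0 is dominant for every player. At the Nash equilibrium everyone keeps their 60, and the group total is 4 × 60 = 240.

240.00 credits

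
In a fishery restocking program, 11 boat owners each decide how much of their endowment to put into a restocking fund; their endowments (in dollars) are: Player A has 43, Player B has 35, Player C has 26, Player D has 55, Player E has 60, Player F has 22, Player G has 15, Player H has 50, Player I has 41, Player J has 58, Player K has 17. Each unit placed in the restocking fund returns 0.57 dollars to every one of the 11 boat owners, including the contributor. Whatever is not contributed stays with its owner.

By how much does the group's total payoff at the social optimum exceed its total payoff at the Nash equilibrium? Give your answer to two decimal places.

The private return per contributed unit is 0.57 < 1 for everyone, so the Nash equilibrium is zero contribution and the group total is Σ E_j = 43 + 35 + 26 + 55 + 60 + 22 + 15 + 50 + 41 + 58 + 17 = 422.
Each contributed unit returns 6.270 to the group, so the social optimum is full contribution by everyone: group total = 6.270 × 422 = 2645.94.
Efficiency loss = (6.270 − 1) × 422 = 2223.94.

2223.94 dollars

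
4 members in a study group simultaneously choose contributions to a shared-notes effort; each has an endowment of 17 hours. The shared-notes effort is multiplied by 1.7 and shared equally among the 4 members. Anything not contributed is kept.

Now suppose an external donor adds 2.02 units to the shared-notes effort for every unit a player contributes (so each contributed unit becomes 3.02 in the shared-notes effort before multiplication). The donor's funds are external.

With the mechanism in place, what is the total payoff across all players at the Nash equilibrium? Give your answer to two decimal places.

With the mechanism, a contributed unit returns 1.7 × 3.02 / 4 = 1.2835 per unit of net cost to the contributor — now above 1 — so contributing fully is weakly dominant for every player.
At the Nash equilibrium everyone contributes 17. Group total payoff = 1.7 × 3.02 × 68 = 349.11.

349.11 hours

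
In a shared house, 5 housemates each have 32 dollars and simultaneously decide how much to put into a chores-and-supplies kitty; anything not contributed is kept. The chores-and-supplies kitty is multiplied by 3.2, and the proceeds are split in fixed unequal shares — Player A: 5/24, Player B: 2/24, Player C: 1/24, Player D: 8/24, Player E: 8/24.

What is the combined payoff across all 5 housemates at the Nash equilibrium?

Each unit j contributes comes back to j as 3.2 × (j's share), so j prefers to contribute only if that share exceeds 1/3.2 = 0.3125; otherwise keeping the unit dominates.
Player D and Player E are above the threshold, contributing 32 each; the remaining 3 contribute 0. Total contributed: 64.
The chores-and-supplies kitty pays out 3.2 × 64 = 204.80 in total (split across the unequal shares, but the aggregate is all that matters for the group sum).
The 3 free-riders keep 32 each, adding 96. Group total = 96 + 204.80 = 300.80.

300.80 dollars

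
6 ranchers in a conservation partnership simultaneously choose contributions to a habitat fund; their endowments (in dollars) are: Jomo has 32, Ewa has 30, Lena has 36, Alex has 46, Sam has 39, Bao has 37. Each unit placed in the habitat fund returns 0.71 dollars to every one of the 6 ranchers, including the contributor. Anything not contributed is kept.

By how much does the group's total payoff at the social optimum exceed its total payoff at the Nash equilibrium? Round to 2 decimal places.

717.20 dollars

The private return per contributed unit is 0.71 < 1 for everyone, so the Nash equilibrium is zero contribution and the group total is Σ E_j = 32 + 30 + 36 + 46 + 39 + 37 = 220.
Each contributed unit returns 4.260 to the group, so the social optimum is full contribution by everyone: group total = 4.260 × 220 = 937.20.
Efficiency loss = (4.260 − 1) × 220 = 717.20.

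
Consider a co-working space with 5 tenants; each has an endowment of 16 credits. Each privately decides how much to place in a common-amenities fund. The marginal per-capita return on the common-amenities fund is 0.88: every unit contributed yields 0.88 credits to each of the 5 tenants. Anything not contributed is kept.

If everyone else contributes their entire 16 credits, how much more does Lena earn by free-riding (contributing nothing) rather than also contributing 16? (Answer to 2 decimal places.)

Switching from a contribution of 16 to 0 lets Lena keep an extra 16 credits, but lowers the common-amenities fund by 16, which costs Lena their own share of that drop: 0.88 × 16 = 14.08.
Net gain = 16 − 14.08 = 1.92. The private return per contributed unit (0.88) is below 1, so free-riding is indeed the best response regardless of what the others do.

1.92 credits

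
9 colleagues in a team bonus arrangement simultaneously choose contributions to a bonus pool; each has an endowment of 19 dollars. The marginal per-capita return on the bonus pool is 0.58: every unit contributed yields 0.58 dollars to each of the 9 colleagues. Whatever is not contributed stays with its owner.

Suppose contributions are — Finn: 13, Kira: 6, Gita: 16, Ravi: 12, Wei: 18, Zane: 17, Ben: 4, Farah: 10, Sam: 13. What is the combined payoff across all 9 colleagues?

Total contributed: 13 + 6 + 16 + 12 + 18 + 17 + 4 + 10 + 13 = 109; total kept: 9 × 19 − 109 = 62.
The bonus pool pays out 0.58 × 9 × 109 = 568.98 in aggregate.
Group total = 62 + 568.98 = 630.98.

630.98 dollars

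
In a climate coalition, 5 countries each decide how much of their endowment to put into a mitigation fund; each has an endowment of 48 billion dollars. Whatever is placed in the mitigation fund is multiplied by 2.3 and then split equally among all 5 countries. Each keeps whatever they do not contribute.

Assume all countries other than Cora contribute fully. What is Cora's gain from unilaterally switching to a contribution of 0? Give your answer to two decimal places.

Switching from a contribution of 48 to 0 lets Cora keep an extra 48 billion dollars, but lowers the mitigation fund by 48, which costs Cora their own share of that drop: 2.3/5 × 48 = 22.08.
Net gain = 48 − 22.08 = 25.92. The private return per contributed unit (0.4600) is below 1, so free-riding is indeed the best response regardless of what the others do.

25.92 billion dollars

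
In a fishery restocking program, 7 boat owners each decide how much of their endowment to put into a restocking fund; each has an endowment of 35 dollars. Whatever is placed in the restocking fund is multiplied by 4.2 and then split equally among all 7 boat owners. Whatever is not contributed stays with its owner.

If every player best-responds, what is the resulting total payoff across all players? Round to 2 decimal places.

245.00 dollars

Each contributed unit returns 4.2/7 = 0.6000 to its contributor — below 1 — so contributing 0 is dominant for every player. At the Nash equilibrium everyone keeps their 35, and the group total is 7 × 35 = 245.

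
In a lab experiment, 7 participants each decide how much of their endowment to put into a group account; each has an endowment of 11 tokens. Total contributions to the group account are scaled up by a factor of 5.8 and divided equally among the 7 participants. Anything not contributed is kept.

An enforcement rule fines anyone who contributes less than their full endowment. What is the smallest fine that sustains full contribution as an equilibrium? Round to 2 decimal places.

1.89 tokens

Given the others contribute fully, the best deviation is to contribute 0 (any partial contribution still incurs the fine and gives up units whose private return 0.8286 is below 1).
Deviating from 11 to 0 saves 11 tokens but forfeits the deviator's share of the drop in the group account: 5.8/7 × 11 = 9.11.
So the deviation gain is 11 − 9.11 = 1.89, and the fine must be at least 1.89 tokens to wipe it out.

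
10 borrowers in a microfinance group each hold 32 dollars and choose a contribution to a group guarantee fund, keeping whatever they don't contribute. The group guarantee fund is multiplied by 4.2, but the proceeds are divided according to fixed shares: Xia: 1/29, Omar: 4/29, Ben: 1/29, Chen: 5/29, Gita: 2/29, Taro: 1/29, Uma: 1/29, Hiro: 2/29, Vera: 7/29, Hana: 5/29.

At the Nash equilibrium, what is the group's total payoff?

422.40 dollars

Player j's private return per contributed unit is 4.2 × (j's share). Contributing is weakly dominant for j when that share is at least 1/4.2 = 0.2381, and contributing 0 is dominant otherwise.
Only Vera (7/29) clears that bar, contributing 32; the remaining 9 contribute 0. Total contributed: 32.
The group guarantee fund pays out 4.2 × 32 = 134.40 in total (split across the unequal shares, but the aggregate is all that matters for the group sum).
The 9 free-riders keep 32 each, adding 288. Group total = 288 + 134.40 = 422.40.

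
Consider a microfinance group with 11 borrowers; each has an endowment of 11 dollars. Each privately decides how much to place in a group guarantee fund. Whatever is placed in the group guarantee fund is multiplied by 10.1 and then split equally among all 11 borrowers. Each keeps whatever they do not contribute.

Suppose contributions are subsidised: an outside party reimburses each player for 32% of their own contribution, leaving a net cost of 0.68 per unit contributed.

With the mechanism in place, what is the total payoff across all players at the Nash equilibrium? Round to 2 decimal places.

With the mechanism, a contributed unit returns (10.1/11) / 0.68 = 1.3503 per unit of net cost to the contributor — now above 1 — so contributing fully is weakly dominant for every player.
At the Nash equilibrium everyone contributes 11. Group total payoff = 11 × (11 × 0.32 + 10.1 × 11) = 1260.82.

1260.82 dollars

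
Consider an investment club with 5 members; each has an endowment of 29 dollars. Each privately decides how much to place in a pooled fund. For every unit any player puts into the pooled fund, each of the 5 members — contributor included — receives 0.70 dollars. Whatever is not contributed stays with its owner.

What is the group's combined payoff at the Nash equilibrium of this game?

The private return per contributed unit is 0.70 < 1, so contributing 0 is dominant for every player. At the Nash equilibrium everyone keeps their 29, and the group total is 5 × 29 = 145.

145.00 dollars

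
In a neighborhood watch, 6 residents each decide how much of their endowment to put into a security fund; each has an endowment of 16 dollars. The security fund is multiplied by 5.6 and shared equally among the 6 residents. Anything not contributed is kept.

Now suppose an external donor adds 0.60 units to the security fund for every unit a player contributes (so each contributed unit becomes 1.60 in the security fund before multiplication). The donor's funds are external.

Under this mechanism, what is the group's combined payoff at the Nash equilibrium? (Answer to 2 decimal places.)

860.16 dollars

The effective private return per unit is now 5.6 × 1.60 / 6 = 1.4933 > 1, so every player's dominant strategy flips to full contribution.
At the Nash equilibrium everyone contributes 16. Group total payoff = 5.6 × 1.60 × 96 = 860.16.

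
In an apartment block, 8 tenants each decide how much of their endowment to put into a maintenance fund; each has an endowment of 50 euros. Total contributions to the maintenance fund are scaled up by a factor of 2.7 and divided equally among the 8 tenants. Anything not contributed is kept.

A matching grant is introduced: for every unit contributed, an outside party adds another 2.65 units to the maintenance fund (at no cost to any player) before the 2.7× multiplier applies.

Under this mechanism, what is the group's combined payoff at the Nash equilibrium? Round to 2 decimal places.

Under the mechanism each unit contributed yields 2.7 × 3.65 / 8 = 1.2319 back to its contributor per unit of net cost, which exceeds 1, making full contribution the dominant choice for everyone.
At the Nash equilibrium everyone contributes 50. Group total payoff = 2.7 × 3.65 × 400 = 3942.00.

3942.00 euros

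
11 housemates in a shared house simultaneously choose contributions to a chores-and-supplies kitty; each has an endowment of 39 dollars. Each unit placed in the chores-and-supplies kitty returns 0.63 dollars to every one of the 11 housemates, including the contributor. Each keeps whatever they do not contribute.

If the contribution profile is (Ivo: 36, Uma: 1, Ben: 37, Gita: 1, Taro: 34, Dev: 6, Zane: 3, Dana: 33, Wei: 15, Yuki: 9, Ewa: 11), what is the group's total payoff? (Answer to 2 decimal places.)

1531.98 dollars

Total contributed: 36 + 1 + 37 + 1 + 34 + 6 + 3 + 33 + 15 + 9 + 11 = 186; total kept: 11 × 39 − 186 = 243.
The chores-and-supplies kitty pays out 0.63 × 11 × 186 = 1288.98 in aggregate.
Group total = 243 + 1288.98 = 1531.98.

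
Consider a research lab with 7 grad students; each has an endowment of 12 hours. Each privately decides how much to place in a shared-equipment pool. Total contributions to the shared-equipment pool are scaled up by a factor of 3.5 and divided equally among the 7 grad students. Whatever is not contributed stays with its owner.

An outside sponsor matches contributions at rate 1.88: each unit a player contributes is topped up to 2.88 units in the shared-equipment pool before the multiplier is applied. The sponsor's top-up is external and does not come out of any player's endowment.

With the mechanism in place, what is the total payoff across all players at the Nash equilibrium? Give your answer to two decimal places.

With the mechanism, a contributed unit returns 3.5 × 2.88 / 7 = 1.4400 per unit of net cost to the contributor — now above 1 — so contributing fully is weakly dominant for every player.
So the Nash equilibrium is full contribution by all 7; the group earns 3.5 × 2.88 × 84 = 846.72.

846.72 hours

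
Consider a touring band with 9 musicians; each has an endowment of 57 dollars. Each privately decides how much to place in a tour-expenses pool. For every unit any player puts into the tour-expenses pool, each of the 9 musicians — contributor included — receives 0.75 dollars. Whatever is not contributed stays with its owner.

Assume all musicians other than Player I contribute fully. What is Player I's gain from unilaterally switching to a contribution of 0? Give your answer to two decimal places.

14.25 dollars

Switching from a contribution of 57 to 0 lets Player I keep an extra 57 dollars, but lowers the tour-expenses pool by 57, which costs Player I their own share of that drop: 0.75 × 57 = 42.75.
Net gain = 57 − 42.75 = 14.25. The private return per contributed unit (0.75) is below 1, so free-riding is indeed the best response regardless of what the others do.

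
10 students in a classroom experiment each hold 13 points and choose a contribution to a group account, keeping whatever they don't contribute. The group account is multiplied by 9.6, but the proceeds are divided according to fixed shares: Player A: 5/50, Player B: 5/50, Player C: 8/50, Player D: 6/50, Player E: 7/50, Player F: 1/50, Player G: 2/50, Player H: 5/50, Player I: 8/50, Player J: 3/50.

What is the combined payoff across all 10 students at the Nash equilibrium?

Player j's private return per contributed unit is 9.6 × (j's share). Contributing is weakly dominant for j when that share is at least 1/9.6 = 0.1042, and contributing 0 is dominant otherwise.
Player C, Player D, Player E and Player I are above the threshold, contributing 13 each; the remaining 6 contribute 0. Total contributed: 52.
The group account pays out 9.6 × 52 = 499.20 in total (split across the unequal shares, but the aggregate is all that matters for the group sum).
The 6 free-riders keep 13 each, adding 78. Group total = 78 + 499.20 = 577.20.

577.20 points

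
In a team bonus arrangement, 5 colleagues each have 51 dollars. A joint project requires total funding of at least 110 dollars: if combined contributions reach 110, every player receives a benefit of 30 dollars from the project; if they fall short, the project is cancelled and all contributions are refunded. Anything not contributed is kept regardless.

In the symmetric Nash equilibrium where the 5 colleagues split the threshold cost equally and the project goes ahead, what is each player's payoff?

Equal share of the threshold: 110/5 = 22.
At this profile no one gains by cutting their contribution: any cut drops the total below 110, the project is cancelled, contributions are refunded, and the deviator ends with 51, which is less than 51 − 22 + 30 = 59. Contributing more than 22 just wastes the excess. So contributing exactly 22 is a best response.
Each player's payoff: 51 − 22 + 30 = 59.

59 dollars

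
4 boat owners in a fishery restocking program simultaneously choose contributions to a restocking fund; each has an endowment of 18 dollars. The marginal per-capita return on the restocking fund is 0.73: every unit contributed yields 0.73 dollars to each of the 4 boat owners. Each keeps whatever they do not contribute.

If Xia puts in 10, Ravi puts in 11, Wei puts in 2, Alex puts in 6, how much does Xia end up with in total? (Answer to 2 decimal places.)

29.17 dollars

Total contributed: 10 + 11 + 2 + 6 = 29.
Each receives 0.73 × 29 = 21.17 from the restocking fund.
Xia keeps 18 − 10 = 8, so Xia's payoff is 8 + 21.17 = 29.17.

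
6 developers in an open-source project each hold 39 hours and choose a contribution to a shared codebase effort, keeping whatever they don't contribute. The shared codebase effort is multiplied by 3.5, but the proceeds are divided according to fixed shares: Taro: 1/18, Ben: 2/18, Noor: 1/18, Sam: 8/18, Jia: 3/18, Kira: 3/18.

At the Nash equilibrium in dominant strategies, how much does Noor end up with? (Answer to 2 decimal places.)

For player j, contributing a unit is worthwhile iff 3.5 × (j's share) ≥ 1, i.e. iff j's share is at least 0.2857.
Only Sam (8/18) clears that bar, contributing 39; the remaining 5 contribute 0. Total contributed: 39.
Noor keeps 39 and receives 3.5 × 39 × 1/18 = 7.58 from the shared codebase effort, for a payoff of 46.58.

46.58 hours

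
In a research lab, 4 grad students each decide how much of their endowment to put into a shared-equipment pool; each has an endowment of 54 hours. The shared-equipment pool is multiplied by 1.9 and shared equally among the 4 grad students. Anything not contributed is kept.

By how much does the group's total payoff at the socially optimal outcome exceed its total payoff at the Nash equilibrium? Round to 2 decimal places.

194.40 hours

Each contributed unit returns 1.9/4 = 0.4750 to its contributor — below 1 — so contributing 0 is dominant for every player. At the Nash equilibrium everyone keeps their 54, and the group total is 4 × 54 = 216.
Each contributed unit returns 1.900 to the group as a whole (0.4750 to each of 4 players), which exceeds 1, so the social optimum is full contribution: group total = 1.900 × 216 = 410.40.
Efficiency loss = 410.40 − 216 = 194.40.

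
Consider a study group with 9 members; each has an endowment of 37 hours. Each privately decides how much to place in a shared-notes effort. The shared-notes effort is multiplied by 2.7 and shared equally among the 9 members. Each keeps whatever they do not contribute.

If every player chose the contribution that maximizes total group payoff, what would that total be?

Each contributed unit returns 2.700 to the group as a whole (0.3000 to each of 9 players), which exceeds 1, so the social optimum is full contribution: group total = 2.700 × 333 = 899.10.

899.10 hours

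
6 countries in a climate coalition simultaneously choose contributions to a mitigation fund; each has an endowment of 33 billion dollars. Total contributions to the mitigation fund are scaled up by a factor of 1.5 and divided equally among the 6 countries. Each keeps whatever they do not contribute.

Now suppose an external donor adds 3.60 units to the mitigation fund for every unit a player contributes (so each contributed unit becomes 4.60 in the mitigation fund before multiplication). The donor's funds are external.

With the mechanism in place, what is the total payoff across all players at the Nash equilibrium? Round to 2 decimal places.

1366.20 billion dollars

Under the mechanism each unit contributed yields 1.5 × 4.60 / 6 = 1.1500 back to its contributor per unit of net cost, which exceeds 1, making full contribution the dominant choice for everyone.
At the Nash equilibrium everyone contributes 33. Group total payoff = 1.5 × 4.60 × 198 = 1366.20.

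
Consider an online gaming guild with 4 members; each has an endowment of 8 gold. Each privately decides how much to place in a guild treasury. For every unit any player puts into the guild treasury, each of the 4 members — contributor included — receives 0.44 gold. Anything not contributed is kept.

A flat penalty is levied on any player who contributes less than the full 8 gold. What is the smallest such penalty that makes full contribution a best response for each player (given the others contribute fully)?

4.48 gold

Given the others contribute fully, the best deviation is to contribute 0 (any partial contribution still incurs the fine and gives up units whose private return 0.44 is below 1).
Deviating from 8 to 0 saves 8 gold but forfeits the deviator's share of the drop in the guild treasury: 0.44 × 8 = 3.52.
So the deviation gain is 8 − 3.52 = 4.48, and the fine must be at least 4.48 gold to wipe it out.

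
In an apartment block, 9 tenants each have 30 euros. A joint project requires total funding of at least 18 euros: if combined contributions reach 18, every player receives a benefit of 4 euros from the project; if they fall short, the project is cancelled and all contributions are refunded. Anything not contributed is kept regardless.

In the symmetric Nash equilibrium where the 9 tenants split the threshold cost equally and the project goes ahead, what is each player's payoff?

32 euros

Equal share of the threshold: 18/9 = 2.
At this profile no one gains by cutting their contribution: any cut drops the total below 18, the project is cancelled, contributions are refunded, and the deviator ends with 30, which is less than 30 − 2 + 4 = 32. Contributing more than 2 just wastes the excess. So contributing exactly 2 is a best response.
Each player's payoff: 30 − 2 + 4 = 32.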